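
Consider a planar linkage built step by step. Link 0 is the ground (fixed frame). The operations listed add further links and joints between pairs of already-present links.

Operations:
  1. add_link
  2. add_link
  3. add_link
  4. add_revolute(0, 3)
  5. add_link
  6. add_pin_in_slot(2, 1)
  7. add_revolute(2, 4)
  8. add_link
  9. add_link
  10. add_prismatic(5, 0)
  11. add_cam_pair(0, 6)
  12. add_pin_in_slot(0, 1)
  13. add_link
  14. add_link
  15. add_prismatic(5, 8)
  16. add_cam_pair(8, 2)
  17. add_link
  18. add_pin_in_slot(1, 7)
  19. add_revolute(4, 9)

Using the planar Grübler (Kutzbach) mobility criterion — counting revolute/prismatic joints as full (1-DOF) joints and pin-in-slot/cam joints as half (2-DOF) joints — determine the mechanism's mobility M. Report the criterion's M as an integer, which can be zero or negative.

M = 12

ground; <1,0,0>
#1 <2,0,0>
#2 <3,0,0>
#3 <4,0,0>
R:0↔3 J1 <4,1,0>
#4 <5,1,0>
PS:2↔1 J2 <5,1,1>
R:2↔4 J1 <5,2,1>
#5 <6,2,1>
#6 <7,2,1>
P:5↔0 J1 <7,3,1>
C:0↔6 J2 <7,3,2>
PS:0↔1 J2 <7,3,3>
#7 <8,3,3>
#8 <9,3,3>
P:5↔8 J1 <9,4,3>
C:8↔2 J2 <9,4,4>
#9 <10,4,4>
PS:1↔7 J2 <10,4,5>
R:4↔9 J1 <10,5,5>
3×9 − 2×5 − 1×5 = 12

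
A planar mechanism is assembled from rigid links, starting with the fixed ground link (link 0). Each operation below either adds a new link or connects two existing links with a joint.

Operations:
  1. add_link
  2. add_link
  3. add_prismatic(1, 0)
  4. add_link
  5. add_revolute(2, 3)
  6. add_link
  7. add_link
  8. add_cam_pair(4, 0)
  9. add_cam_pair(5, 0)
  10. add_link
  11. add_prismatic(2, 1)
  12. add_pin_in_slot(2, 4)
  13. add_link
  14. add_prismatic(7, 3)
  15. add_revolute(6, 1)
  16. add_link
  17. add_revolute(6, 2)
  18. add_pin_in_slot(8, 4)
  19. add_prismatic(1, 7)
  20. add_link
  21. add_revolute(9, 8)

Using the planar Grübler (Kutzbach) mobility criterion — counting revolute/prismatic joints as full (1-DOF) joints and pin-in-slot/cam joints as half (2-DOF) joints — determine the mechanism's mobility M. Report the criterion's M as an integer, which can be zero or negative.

[1;0;0] (link 0 is ground)
L+ [2;0;0]
L+ [3;0;0]
P(1,0)∈J1 [3;1;0]
L+ [4;1;0]
R(2,3)∈J1 [4;2;0]
L+ [5;2;0]
L+ [6;2;0]
C(4,0)∈J2 [6;2;1]
C(5,0)∈J2 [6;2;2]
L+ [7;2;2]
P(2,1)∈J1 [7;3;2]
PS(2,4)∈J2 [7;3;3]
L+ [8;3;3]
P(7,3)∈J1 [8;4;3]
R(6,1)∈J1 [8;5;3]
L+ [9;5;3]
R(6,2)∈J1 [9;6;3]
PS(8,4)∈J2 [9;6;4]
P(1,7)∈J1 [9;7;4]
L+ [10;7;4]
R(9,8)∈J1 [10;8;4]
mobility = 27 − 16 − 4 = 7

M = 7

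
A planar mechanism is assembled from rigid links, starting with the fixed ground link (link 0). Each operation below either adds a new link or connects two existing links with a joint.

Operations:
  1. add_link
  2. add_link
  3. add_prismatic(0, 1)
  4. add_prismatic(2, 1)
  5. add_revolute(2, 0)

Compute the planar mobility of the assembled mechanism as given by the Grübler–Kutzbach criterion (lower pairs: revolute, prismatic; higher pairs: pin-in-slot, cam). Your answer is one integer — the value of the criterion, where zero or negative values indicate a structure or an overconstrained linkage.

M = 0

(L,J1,J2)=(1,0,0); link0 fixed
link1: (2,0,0)
link2: (3,0,0)
P 0-1 [J1]: (3,1,0)
P 2-1 [J1]: (3,2,0)
R 2-0 [J1]: (3,3,0)
Grübler: 3·2 − 2·3 − 0 = 0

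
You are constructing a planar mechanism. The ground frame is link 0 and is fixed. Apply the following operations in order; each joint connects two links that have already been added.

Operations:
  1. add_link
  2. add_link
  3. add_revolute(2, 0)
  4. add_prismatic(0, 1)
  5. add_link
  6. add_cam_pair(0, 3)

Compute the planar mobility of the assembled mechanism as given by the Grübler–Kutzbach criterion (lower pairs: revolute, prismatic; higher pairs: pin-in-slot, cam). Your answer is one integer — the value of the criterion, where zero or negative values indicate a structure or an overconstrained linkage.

M = 4

[1;0;0] (link 0 is ground)
L+ [2;0;0]
L+ [3;0;0]
R(2,0)∈J1 [3;1;0]
P(0,1)∈J1 [3;2;0]
L+ [4;2;0]
C(0,3)∈J2 [4;2;1]
mobility = 9 − 4 − 1 = 4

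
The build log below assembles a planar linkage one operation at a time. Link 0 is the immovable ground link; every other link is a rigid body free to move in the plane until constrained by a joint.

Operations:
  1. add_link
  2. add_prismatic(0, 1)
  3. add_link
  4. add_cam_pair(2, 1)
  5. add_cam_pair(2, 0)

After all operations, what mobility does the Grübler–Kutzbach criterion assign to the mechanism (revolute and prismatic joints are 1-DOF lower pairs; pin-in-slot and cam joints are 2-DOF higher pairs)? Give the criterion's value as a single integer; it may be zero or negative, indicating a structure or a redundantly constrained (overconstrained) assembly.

L=1 J1=0 J2=0
add link → L=2 J1=0 J2=0
P@0,1 dof=1 J1 → L=2 J1=1 J2=0
add link → L=3 J1=1 J2=0
C@2,1 dof=2 J2 → L=3 J1=1 J2=1
C@2,0 dof=2 J2 → L=3 J1=1 J2=2
M=3(L−1)−2J1−J2=3·2−2·1−2=2

M = 2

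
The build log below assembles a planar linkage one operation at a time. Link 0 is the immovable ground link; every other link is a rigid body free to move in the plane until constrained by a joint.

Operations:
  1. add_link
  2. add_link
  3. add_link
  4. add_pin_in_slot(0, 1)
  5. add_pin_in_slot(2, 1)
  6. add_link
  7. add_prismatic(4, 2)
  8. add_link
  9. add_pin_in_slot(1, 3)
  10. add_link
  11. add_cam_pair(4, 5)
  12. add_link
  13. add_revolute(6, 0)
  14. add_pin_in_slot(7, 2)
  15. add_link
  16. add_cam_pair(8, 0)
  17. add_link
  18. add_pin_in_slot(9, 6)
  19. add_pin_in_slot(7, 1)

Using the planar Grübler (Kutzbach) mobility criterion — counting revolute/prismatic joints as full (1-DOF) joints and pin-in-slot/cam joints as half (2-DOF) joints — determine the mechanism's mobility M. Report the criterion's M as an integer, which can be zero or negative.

[1;0;0] (link 0 is ground)
L+ [2;0;0]
L+ [3;0;0]
L+ [4;0;0]
PS(0,1)∈J2 [4;0;1]
PS(2,1)∈J2 [4;0;2]
L+ [5;0;2]
P(4,2)∈J1 [5;1;2]
L+ [6;1;2]
PS(1,3)∈J2 [6;1;3]
L+ [7;1;3]
C(4,5)∈J2 [7;1;4]
L+ [8;1;4]
R(6,0)∈J1 [8;2;4]
PS(7,2)∈J2 [8;2;5]
L+ [9;2;5]
C(8,0)∈J2 [9;2;6]
L+ [10;2;6]
PS(9,6)∈J2 [10;2;7]
PS(7,1)∈J2 [10;2;8]
mobility = 27 − 4 − 8 = 15

M = 15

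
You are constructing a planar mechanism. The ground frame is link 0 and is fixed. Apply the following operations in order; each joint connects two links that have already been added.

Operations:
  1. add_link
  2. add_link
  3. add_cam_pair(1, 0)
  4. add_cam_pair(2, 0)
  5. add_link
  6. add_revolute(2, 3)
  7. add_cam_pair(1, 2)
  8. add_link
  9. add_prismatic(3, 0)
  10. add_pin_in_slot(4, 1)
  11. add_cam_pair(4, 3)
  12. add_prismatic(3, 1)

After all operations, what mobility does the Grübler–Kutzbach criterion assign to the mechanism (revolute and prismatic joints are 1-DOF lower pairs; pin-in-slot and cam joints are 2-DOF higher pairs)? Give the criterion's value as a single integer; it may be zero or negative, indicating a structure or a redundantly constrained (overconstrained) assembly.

M = 1

link 0 = ground. State L|J1|J2 = 1|0|0
+link1  2|0|0
+link2  3|0|0
C(1,0) f=2→J2  3|0|1
C(2,0) f=2→J2  3|0|2
+link3  4|0|2
R(2,3) f=1→J1  4|1|2
C(1,2) f=2→J2  4|1|3
+link4  5|1|3
P(3,0) f=1→J1  5|2|3
PS(4,1) f=2→J2  5|2|4
C(4,3) f=2→J2  5|2|5
P(3,1) f=1→J1  5|3|5
M = 3(5−1)−2·3−5 = 12−6−5 = 1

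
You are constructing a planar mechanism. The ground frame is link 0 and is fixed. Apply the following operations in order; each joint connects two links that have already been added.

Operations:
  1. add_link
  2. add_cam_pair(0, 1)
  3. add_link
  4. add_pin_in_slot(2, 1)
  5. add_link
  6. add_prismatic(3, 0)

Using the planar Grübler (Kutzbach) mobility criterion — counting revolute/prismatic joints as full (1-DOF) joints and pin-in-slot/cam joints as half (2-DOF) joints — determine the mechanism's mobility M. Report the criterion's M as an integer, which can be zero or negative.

[1;0;0] (link 0 is ground)
L+ [2;0;0]
C(0,1)∈J2 [2;0;1]
L+ [3;0;1]
PS(2,1)∈J2 [3;0;2]
L+ [4;0;2]
P(3,0)∈J1 [4;1;2]
mobility = 9 − 2 − 2 = 5

M = 5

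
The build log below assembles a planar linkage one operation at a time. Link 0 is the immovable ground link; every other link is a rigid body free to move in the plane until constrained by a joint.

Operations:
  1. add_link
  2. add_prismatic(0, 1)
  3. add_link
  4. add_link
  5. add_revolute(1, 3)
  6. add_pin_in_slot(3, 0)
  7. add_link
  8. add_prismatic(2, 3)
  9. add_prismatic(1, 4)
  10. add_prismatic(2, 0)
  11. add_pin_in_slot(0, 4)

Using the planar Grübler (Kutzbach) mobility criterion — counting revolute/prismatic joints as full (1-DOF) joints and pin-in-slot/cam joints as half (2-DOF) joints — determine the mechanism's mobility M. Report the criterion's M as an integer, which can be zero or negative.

M = 0

(L,J1,J2)=(1,0,0); link0 fixed
link1: (2,0,0)
P 0-1 [J1]: (2,1,0)
link2: (3,1,0)
link3: (4,1,0)
R 1-3 [J1]: (4,2,0)
PS 3-0 [J2]: (4,2,1)
link4: (5,2,1)
P 2-3 [J1]: (5,3,1)
P 1-4 [J1]: (5,4,1)
P 2-0 [J1]: (5,5,1)
PS 0-4 [J2]: (5,5,2)
Grübler: 3·4 − 2·5 − 2 = 0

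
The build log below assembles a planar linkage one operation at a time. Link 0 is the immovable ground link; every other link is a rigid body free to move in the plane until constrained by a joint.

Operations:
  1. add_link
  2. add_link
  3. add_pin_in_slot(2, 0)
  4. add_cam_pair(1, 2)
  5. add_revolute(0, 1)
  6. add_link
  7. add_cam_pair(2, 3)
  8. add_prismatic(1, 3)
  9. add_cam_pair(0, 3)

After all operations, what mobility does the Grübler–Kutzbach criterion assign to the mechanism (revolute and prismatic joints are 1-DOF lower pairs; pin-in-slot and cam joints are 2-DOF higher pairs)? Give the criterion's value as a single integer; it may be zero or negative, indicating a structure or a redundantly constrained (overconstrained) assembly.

M = 1

[1;0;0] (link 0 is ground)
L+ [2;0;0]
L+ [3;0;0]
PS(2,0)∈J2 [3;0;1]
C(1,2)∈J2 [3;0;2]
R(0,1)∈J1 [3;1;2]
L+ [4;1;2]
C(2,3)∈J2 [4;1;3]
P(1,3)∈J1 [4;2;3]
C(0,3)∈J2 [4;2;4]
mobility = 9 − 4 − 4 = 1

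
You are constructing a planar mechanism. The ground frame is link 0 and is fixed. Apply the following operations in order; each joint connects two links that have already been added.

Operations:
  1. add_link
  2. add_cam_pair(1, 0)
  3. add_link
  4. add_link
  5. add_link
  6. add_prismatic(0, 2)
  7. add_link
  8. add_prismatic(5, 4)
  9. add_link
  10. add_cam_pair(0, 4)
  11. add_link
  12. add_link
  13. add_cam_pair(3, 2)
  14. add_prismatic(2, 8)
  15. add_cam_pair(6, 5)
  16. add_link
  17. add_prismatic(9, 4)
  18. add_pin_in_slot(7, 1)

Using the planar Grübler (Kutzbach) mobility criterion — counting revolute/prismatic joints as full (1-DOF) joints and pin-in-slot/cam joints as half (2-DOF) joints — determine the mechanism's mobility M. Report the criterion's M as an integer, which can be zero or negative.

M = 14

ground; <1,0,0>
#1 <2,0,0>
C:1↔0 J2 <2,0,1>
#2 <3,0,1>
#3 <4,0,1>
#4 <5,0,1>
P:0↔2 J1 <5,1,1>
#5 <6,1,1>
P:5↔4 J1 <6,2,1>
#6 <7,2,1>
C:0↔4 J2 <7,2,2>
#7 <8,2,2>
#8 <9,2,2>
C:3↔2 J2 <9,2,3>
P:2↔8 J1 <9,3,3>
C:6↔5 J2 <9,3,4>
#9 <10,3,4>
P:9↔4 J1 <10,4,4>
PS:7↔1 J2 <10,4,5>
3×9 − 2×4 − 1×5 = 14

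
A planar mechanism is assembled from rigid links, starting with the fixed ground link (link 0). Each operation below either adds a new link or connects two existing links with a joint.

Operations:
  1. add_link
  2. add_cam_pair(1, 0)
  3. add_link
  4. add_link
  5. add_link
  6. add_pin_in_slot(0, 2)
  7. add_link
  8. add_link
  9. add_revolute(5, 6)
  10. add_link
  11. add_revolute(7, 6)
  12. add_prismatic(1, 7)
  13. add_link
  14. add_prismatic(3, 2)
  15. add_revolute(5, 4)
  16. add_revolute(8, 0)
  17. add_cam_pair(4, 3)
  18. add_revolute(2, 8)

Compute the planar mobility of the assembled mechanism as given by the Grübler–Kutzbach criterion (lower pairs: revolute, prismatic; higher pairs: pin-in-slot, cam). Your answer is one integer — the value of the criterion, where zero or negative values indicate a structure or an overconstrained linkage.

(L,J1,J2)=(1,0,0); link0 fixed
link1: (2,0,0)
C 1-0 [J2]: (2,0,1)
link2: (3,0,1)
link3: (4,0,1)
link4: (5,0,1)
PS 0-2 [J2]: (5,0,2)
link5: (6,0,2)
link6: (7,0,2)
R 5-6 [J1]: (7,1,2)
link7: (8,1,2)
R 7-6 [J1]: (8,2,2)
P 1-7 [J1]: (8,3,2)
link8: (9,3,2)
P 3-2 [J1]: (9,4,2)
R 5-4 [J1]: (9,5,2)
R 8-0 [J1]: (9,6,2)
C 4-3 [J2]: (9,6,3)
R 2-8 [J1]: (9,7,3)
Grübler: 3·8 − 2·7 − 3 = 7

M = 7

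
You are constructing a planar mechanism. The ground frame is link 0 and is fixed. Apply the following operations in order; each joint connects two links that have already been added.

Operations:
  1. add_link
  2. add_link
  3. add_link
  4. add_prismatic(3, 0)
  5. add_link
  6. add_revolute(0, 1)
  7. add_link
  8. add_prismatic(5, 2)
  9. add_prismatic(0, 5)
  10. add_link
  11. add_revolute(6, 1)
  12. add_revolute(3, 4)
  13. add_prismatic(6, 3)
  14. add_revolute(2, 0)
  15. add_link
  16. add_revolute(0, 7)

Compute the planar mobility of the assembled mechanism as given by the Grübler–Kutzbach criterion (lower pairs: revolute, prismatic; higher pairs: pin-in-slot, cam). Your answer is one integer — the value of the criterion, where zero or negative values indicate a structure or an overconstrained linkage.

ground; <1,0,0>
#1 <2,0,0>
#2 <3,0,0>
#3 <4,0,0>
P:3↔0 J1 <4,1,0>
#4 <5,1,0>
R:0↔1 J1 <5,2,0>
#5 <6,2,0>
P:5↔2 J1 <6,3,0>
P:0↔5 J1 <6,4,0>
#6 <7,4,0>
R:6↔1 J1 <7,5,0>
R:3↔4 J1 <7,6,0>
P:6↔3 J1 <7,7,0>
R:2↔0 J1 <7,8,0>
#7 <8,8,0>
R:0↔7 J1 <8,9,0>
3×7 − 2×9 − 1×0 = 3

M = 3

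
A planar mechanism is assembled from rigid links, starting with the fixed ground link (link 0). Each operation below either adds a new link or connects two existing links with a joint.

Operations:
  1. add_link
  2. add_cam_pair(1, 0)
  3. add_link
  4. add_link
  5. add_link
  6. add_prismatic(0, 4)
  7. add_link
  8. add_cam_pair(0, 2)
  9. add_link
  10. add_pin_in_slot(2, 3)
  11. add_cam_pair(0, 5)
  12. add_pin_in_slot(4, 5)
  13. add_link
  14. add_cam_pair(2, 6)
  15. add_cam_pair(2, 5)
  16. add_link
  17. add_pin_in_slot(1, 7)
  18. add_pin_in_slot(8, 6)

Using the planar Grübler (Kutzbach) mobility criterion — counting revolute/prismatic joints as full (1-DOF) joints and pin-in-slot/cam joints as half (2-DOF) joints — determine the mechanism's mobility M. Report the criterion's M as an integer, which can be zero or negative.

link 0 = ground. State L|J1|J2 = 1|0|0
+link1  2|0|0
C(1,0) f=2→J2  2|0|1
+link2  3|0|1
+link3  4|0|1
+link4  5|0|1
P(0,4) f=1→J1  5|1|1
+link5  6|1|1
C(0,2) f=2→J2  6|1|2
+link6  7|1|2
PS(2,3) f=2→J2  7|1|3
C(0,5) f=2→J2  7|1|4
PS(4,5) f=2→J2  7|1|5
+link7  8|1|5
C(2,6) f=2→J2  8|1|6
C(2,5) f=2→J2  8|1|7
+link8  9|1|7
PS(1,7) f=2→J2  9|1|8
PS(8,6) f=2→J2  9|1|9
M = 3(9−1)−2·1−9 = 24−2−9 = 13

M = 13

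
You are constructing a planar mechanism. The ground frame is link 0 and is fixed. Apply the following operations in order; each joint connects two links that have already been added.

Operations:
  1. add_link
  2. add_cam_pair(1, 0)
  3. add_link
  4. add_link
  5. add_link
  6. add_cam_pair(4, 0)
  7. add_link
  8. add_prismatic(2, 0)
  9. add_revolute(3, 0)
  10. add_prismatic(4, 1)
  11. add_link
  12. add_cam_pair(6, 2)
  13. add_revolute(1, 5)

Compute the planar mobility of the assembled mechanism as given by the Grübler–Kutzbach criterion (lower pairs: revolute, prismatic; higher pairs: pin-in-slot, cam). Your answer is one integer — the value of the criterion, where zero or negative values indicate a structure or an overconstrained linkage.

ground; <1,0,0>
#1 <2,0,0>
C:1↔0 J2 <2,0,1>
#2 <3,0,1>
#3 <4,0,1>
#4 <5,0,1>
C:4↔0 J2 <5,0,2>
#5 <6,0,2>
P:2↔0 J1 <6,1,2>
R:3↔0 J1 <6,2,2>
P:4↔1 J1 <6,3,2>
#6 <7,3,2>
C:6↔2 J2 <7,3,3>
R:1↔5 J1 <7,4,3>
3×6 − 2×4 − 1×3 = 7

M = 7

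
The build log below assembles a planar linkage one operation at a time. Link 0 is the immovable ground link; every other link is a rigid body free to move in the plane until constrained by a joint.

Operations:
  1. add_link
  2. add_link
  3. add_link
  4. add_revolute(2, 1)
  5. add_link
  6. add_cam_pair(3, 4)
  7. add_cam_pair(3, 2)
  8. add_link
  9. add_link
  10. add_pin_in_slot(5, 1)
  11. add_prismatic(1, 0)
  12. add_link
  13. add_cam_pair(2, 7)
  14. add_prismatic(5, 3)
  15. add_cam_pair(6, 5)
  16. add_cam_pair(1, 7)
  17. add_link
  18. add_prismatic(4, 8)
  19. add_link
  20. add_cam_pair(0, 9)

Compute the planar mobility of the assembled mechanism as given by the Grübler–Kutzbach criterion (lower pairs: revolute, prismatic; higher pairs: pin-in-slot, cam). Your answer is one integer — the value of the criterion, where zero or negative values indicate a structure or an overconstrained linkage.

link 0 = ground. State L|J1|J2 = 1|0|0
+link1  2|0|0
+link2  3|0|0
+link3  4|0|0
R(2,1) f=1→J1  4|1|0
+link4  5|1|0
C(3,4) f=2→J2  5|1|1
C(3,2) f=2→J2  5|1|2
+link5  6|1|2
+link6  7|1|2
PS(5,1) f=2→J2  7|1|3
P(1,0) f=1→J1  7|2|3
+link7  8|2|3
C(2,7) f=2→J2  8|2|4
P(5,3) f=1→J1  8|3|4
C(6,5) f=2→J2  8|3|5
C(1,7) f=2→J2  8|3|6
+link8  9|3|6
P(4,8) f=1→J1  9|4|6
+link9  10|4|6
C(0,9) f=2→J2  10|4|7
M = 3(10−1)−2·4−7 = 27−8−7 = 12

M = 12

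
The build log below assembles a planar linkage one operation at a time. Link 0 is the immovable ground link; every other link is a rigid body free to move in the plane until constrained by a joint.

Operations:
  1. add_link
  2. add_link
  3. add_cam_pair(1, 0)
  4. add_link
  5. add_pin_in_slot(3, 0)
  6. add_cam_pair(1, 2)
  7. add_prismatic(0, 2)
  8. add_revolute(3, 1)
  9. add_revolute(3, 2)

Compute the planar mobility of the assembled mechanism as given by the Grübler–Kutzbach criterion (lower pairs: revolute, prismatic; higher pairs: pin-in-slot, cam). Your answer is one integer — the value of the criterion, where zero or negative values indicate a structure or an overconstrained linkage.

M = 0

link 0 = ground. State L|J1|J2 = 1|0|0
+link1  2|0|0
+link2  3|0|0
C(1,0) f=2→J2  3|0|1
+link3  4|0|1
PS(3,0) f=2→J2  4|0|2
C(1,2) f=2→J2  4|0|3
P(0,2) f=1→J1  4|1|3
R(3,1) f=1→J1  4|2|3
R(3,2) f=1→J1  4|3|3
M = 3(4−1)−2·3−3 = 9−6−3 = 0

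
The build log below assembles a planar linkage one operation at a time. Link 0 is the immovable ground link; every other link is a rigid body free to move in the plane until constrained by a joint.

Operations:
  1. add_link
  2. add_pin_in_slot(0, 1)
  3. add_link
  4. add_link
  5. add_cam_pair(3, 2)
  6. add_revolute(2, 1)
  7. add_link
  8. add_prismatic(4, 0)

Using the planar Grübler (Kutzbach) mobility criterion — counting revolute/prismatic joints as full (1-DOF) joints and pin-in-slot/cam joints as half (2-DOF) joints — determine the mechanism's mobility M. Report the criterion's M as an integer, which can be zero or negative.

(L,J1,J2)=(1,0,0); link0 fixed
link1: (2,0,0)
PS 0-1 [J2]: (2,0,1)
link2: (3,0,1)
link3: (4,0,1)
C 3-2 [J2]: (4,0,2)
R 2-1 [J1]: (4,1,2)
link4: (5,1,2)
P 4-0 [J1]: (5,2,2)
Grübler: 3·4 − 2·2 − 2 = 6

M = 6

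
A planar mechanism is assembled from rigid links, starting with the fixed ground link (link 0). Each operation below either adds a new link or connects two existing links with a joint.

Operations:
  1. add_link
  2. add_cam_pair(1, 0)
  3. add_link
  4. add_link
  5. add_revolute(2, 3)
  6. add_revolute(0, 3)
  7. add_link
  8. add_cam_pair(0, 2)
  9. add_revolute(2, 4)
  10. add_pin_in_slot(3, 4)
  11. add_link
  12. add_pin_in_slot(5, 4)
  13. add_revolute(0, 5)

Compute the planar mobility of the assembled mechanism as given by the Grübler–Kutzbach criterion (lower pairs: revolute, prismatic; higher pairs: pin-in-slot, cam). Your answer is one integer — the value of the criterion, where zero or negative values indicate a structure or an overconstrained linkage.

M = 3

ground; <1,0,0>
#1 <2,0,0>
C:1↔0 J2 <2,0,1>
#2 <3,0,1>
#3 <4,0,1>
R:2↔3 J1 <4,1,1>
R:0↔3 J1 <4,2,1>
#4 <5,2,1>
C:0↔2 J2 <5,2,2>
R:2↔4 J1 <5,3,2>
PS:3↔4 J2 <5,3,3>
#5 <6,3,3>
PS:5↔4 J2 <6,3,4>
R:0↔5 J1 <6,4,4>
3×5 − 2×4 − 1×4 = 3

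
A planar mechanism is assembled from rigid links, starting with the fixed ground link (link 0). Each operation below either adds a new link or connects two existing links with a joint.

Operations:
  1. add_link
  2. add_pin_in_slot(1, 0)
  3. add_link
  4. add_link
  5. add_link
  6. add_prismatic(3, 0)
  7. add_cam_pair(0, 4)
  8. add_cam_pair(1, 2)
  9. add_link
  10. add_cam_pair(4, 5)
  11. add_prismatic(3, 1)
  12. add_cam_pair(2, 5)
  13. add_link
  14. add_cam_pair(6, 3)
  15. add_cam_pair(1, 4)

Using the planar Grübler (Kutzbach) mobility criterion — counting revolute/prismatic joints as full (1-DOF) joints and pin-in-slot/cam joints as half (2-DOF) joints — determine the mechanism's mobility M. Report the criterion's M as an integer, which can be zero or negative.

link 0 = ground. State L|J1|J2 = 1|0|0
+link1  2|0|0
PS(1,0) f=2→J2  2|0|1
+link2  3|0|1
+link3  4|0|1
+link4  5|0|1
P(3,0) f=1→J1  5|1|1
C(0,4) f=2→J2  5|1|2
C(1,2) f=2→J2  5|1|3
+link5  6|1|3
C(4,5) f=2→J2  6|1|4
P(3,1) f=1→J1  6|2|4
C(2,5) f=2→J2  6|2|5
+link6  7|2|5
C(6,3) f=2→J2  7|2|6
C(1,4) f=2→J2  7|2|7
M = 3(7−1)−2·2−7 = 18−4−7 = 7

M = 7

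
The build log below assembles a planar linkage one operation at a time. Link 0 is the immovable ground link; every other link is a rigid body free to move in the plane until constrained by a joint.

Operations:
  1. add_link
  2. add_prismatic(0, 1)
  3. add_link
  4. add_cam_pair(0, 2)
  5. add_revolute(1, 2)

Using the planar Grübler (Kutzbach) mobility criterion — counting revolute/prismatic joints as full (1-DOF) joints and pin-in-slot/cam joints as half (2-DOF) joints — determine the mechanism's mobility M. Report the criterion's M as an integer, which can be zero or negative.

ground; <1,0,0>
#1 <2,0,0>
P:0↔1 J1 <2,1,0>
#2 <3,1,0>
C:0↔2 J2 <3,1,1>
R:1↔2 J1 <3,2,1>
3×2 − 2×2 − 1×1 = 1

M = 1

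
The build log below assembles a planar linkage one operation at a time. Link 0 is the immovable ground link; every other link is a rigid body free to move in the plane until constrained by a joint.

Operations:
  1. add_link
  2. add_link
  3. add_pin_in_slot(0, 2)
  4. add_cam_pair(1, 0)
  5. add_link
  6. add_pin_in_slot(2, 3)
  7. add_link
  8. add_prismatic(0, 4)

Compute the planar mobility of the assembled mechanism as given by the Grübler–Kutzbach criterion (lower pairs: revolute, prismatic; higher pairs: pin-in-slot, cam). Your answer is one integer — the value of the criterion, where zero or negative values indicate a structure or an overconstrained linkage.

(L,J1,J2)=(1,0,0); link0 fixed
link1: (2,0,0)
link2: (3,0,0)
PS 0-2 [J2]: (3,0,1)
C 1-0 [J2]: (3,0,2)
link3: (4,0,2)
PS 2-3 [J2]: (4,0,3)
link4: (5,0,3)
P 0-4 [J1]: (5,1,3)
Grübler: 3·4 − 2·1 − 3 = 7

M = 7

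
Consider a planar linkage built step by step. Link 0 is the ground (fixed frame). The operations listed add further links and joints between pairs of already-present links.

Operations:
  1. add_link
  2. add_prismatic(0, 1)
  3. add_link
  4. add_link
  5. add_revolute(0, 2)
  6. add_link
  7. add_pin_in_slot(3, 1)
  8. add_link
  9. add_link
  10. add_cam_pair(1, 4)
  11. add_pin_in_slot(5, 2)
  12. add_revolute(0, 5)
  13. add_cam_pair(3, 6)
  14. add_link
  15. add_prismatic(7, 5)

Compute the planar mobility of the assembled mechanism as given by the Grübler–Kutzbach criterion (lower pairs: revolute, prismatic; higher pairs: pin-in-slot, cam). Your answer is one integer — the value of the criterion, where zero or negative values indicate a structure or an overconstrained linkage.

M = 9

ground; <1,0,0>
#1 <2,0,0>
P:0↔1 J1 <2,1,0>
#2 <3,1,0>
#3 <4,1,0>
R:0↔2 J1 <4,2,0>
#4 <5,2,0>
PS:3↔1 J2 <5,2,1>
#5 <6,2,1>
#6 <7,2,1>
C:1↔4 J2 <7,2,2>
PS:5↔2 J2 <7,2,3>
R:0↔5 J1 <7,3,3>
C:3↔6 J2 <7,3,4>
#7 <8,3,4>
P:7↔5 J1 <8,4,4>
3×7 − 2×4 − 1×4 = 9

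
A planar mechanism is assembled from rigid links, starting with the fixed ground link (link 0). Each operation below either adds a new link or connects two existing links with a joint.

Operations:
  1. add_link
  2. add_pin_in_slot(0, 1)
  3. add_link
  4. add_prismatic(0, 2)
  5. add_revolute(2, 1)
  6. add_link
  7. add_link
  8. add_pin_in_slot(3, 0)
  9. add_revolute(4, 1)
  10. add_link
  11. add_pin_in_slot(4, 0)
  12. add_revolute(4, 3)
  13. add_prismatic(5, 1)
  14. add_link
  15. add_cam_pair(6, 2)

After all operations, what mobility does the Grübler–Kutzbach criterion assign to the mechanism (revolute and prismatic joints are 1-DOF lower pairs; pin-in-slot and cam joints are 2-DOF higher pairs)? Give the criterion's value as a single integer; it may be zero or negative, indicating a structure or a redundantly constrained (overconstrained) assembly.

M = 4

L=1 J1=0 J2=0
add link → L=2 J1=0 J2=0
PS@0,1 dof=2 J2 → L=2 J1=0 J2=1
add link → L=3 J1=0 J2=1
P@0,2 dof=1 J1 → L=3 J1=1 J2=1
R@2,1 dof=1 J1 → L=3 J1=2 J2=1
add link → L=4 J1=2 J2=1
add link → L=5 J1=2 J2=1
PS@3,0 dof=2 J2 → L=5 J1=2 J2=2
R@4,1 dof=1 J1 → L=5 J1=3 J2=2
add link → L=6 J1=3 J2=2
PS@4,0 dof=2 J2 → L=6 J1=3 J2=3
R@4,3 dof=1 J1 → L=6 J1=4 J2=3
P@5,1 dof=1 J1 → L=6 J1=5 J2=3
add link → L=7 J1=5 J2=3
C@6,2 dof=2 J2 → L=7 J1=5 J2=4
M=3(L−1)−2J1−J2=3·6−2·5−4=4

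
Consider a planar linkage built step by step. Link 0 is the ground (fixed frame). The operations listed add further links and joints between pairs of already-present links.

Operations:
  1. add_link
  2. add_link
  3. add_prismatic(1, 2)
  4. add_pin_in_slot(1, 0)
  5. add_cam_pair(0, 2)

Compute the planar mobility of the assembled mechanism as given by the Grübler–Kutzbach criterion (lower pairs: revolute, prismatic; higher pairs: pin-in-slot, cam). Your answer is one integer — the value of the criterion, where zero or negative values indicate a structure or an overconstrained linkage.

M = 2

(L,J1,J2)=(1,0,0); link0 fixed
link1: (2,0,0)
link2: (3,0,0)
P 1-2 [J1]: (3,1,0)
PS 1-0 [J2]: (3,1,1)
C 0-2 [J2]: (3,1,2)
Grübler: 3·2 − 2·1 − 2 = 2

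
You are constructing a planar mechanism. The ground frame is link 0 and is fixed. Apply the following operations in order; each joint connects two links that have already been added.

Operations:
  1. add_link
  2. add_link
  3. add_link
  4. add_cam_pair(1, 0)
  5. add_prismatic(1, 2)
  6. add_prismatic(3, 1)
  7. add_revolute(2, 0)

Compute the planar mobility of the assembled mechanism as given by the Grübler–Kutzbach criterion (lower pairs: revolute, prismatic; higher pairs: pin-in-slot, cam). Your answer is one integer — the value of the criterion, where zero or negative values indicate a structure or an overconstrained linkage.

M = 2

link 0 = ground. State L|J1|J2 = 1|0|0
+link1  2|0|0
+link2  3|0|0
+link3  4|0|0
C(1,0) f=2→J2  4|0|1
P(1,2) f=1→J1  4|1|1
P(3,1) f=1→J1  4|2|1
R(2,0) f=1→J1  4|3|1
M = 3(4−1)−2·3−1 = 9−6−1 = 2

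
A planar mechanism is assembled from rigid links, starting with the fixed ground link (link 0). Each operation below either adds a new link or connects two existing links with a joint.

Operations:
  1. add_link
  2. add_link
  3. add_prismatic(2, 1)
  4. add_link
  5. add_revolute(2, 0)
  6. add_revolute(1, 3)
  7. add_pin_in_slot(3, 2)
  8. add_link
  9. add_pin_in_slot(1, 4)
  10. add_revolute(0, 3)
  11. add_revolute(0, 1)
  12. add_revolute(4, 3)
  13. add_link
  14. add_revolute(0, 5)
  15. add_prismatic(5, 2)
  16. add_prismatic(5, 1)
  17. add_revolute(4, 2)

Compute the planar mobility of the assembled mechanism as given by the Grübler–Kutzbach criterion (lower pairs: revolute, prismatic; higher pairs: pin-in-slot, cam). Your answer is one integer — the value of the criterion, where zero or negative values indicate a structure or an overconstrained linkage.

L=1 J1=0 J2=0
add link → L=2 J1=0 J2=0
add link → L=3 J1=0 J2=0
P@2,1 dof=1 J1 → L=3 J1=1 J2=0
add link → L=4 J1=1 J2=0
R@2,0 dof=1 J1 → L=4 J1=2 J2=0
R@1,3 dof=1 J1 → L=4 J1=3 J2=0
PS@3,2 dof=2 J2 → L=4 J1=3 J2=1
add link → L=5 J1=3 J2=1
PS@1,4 dof=2 J2 → L=5 J1=3 J2=2
R@0,3 dof=1 J1 → L=5 J1=4 J2=2
R@0,1 dof=1 J1 → L=5 J1=5 J2=2
R@4,3 dof=1 J1 → L=5 J1=6 J2=2
add link → L=6 J1=6 J2=2
R@0,5 dof=1 J1 → L=6 J1=7 J2=2
P@5,2 dof=1 J1 → L=6 J1=8 J2=2
P@5,1 dof=1 J1 → L=6 J1=9 J2=2
R@4,2 dof=1 J1 → L=6 J1=10 J2=2
M=3(L−1)−2J1−J2=3·5−2·10−2=-7

M = -7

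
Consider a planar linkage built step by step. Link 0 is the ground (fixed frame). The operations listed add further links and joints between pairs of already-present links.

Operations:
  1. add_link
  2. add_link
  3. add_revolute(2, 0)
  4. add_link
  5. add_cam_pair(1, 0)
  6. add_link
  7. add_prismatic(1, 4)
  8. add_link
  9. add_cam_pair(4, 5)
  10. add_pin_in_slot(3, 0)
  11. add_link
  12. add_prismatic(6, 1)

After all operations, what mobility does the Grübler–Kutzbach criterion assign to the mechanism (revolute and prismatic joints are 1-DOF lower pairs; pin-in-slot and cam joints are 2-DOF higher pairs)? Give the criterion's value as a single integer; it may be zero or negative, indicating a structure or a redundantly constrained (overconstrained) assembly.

ground; <1,0,0>
#1 <2,0,0>
#2 <3,0,0>
R:2↔0 J1 <3,1,0>
#3 <4,1,0>
C:1↔0 J2 <4,1,1>
#4 <5,1,1>
P:1↔4 J1 <5,2,1>
#5 <6,2,1>
C:4↔5 J2 <6,2,2>
PS:3↔0 J2 <6,2,3>
#6 <7,2,3>
P:6↔1 J1 <7,3,3>
3×6 − 2×3 − 1×3 = 9

M = 9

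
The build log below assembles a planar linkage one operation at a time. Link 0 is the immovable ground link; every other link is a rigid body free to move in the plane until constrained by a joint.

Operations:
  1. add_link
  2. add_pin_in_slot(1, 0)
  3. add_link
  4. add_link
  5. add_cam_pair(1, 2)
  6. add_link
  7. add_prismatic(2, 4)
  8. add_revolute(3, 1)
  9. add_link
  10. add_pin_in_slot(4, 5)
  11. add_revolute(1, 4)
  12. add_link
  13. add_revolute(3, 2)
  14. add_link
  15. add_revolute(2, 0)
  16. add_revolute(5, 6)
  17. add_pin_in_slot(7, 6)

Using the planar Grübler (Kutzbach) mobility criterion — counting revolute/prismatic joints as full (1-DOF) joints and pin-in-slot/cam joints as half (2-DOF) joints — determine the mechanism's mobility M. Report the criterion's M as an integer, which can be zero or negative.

L=1 J1=0 J2=0
add link → L=2 J1=0 J2=0
PS@1,0 dof=2 J2 → L=2 J1=0 J2=1
add link → L=3 J1=0 J2=1
add link → L=4 J1=0 J2=1
C@1,2 dof=2 J2 → L=4 J1=0 J2=2
add link → L=5 J1=0 J2=2
P@2,4 dof=1 J1 → L=5 J1=1 J2=2
R@3,1 dof=1 J1 → L=5 J1=2 J2=2
add link → L=6 J1=2 J2=2
PS@4,5 dof=2 J2 → L=6 J1=2 J2=3
R@1,4 dof=1 J1 → L=6 J1=3 J2=3
add link → L=7 J1=3 J2=3
R@3,2 dof=1 J1 → L=7 J1=4 J2=3
add link → L=8 J1=4 J2=3
R@2,0 dof=1 J1 → L=8 J1=5 J2=3
R@5,6 dof=1 J1 → L=8 J1=6 J2=3
PS@7,6 dof=2 J2 → L=8 J1=6 J2=4
M=3(L−1)−2J1−J2=3·7−2·6−4=5

M = 5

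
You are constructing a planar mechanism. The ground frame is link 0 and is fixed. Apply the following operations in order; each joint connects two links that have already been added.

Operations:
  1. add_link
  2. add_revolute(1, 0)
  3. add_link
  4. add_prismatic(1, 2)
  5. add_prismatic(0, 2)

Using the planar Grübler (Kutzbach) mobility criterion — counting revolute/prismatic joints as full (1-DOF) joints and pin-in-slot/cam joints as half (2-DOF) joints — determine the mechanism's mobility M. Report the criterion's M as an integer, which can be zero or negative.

(L,J1,J2)=(1,0,0); link0 fixed
link1: (2,0,0)
R 1-0 [J1]: (2,1,0)
link2: (3,1,0)
P 1-2 [J1]: (3,2,0)
P 0-2 [J1]: (3,3,0)
Grübler: 3·2 − 2·3 − 0 = 0

M = 0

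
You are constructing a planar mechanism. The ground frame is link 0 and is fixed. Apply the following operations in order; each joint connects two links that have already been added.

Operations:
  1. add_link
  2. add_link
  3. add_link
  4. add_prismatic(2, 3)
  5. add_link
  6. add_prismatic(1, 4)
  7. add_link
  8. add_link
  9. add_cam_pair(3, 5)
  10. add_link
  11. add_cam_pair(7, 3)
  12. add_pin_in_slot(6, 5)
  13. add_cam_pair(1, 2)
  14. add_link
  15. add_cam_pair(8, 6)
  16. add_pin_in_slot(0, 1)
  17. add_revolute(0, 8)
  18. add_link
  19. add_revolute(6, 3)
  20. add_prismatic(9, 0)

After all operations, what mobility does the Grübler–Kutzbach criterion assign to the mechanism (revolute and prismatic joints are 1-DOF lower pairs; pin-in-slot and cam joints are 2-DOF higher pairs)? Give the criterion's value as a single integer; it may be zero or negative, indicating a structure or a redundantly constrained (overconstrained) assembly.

(L,J1,J2)=(1,0,0); link0 fixed
link1: (2,0,0)
link2: (3,0,0)
link3: (4,0,0)
P 2-3 [J1]: (4,1,0)
link4: (5,1,0)
P 1-4 [J1]: (5,2,0)
link5: (6,2,0)
link6: (7,2,0)
C 3-5 [J2]: (7,2,1)
link7: (8,2,1)
C 7-3 [J2]: (8,2,2)
PS 6-5 [J2]: (8,2,3)
C 1-2 [J2]: (8,2,4)
link8: (9,2,4)
C 8-6 [J2]: (9,2,5)
PS 0-1 [J2]: (9,2,6)
R 0-8 [J1]: (9,3,6)
link9: (10,3,6)
R 6-3 [J1]: (10,4,6)
P 9-0 [J1]: (10,5,6)
Grübler: 3·9 − 2·5 − 6 = 11

M = 11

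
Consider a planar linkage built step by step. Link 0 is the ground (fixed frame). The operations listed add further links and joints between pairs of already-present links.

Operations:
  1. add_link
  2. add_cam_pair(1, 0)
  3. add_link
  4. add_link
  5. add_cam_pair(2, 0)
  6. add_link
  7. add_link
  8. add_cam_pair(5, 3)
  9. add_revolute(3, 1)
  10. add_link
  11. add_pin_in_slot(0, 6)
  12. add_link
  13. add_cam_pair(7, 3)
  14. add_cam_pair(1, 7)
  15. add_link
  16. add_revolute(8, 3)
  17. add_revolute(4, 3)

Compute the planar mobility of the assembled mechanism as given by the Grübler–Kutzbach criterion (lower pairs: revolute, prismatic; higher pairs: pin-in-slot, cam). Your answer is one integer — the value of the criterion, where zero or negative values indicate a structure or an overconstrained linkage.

L=1 J1=0 J2=0
add link → L=2 J1=0 J2=0
C@1,0 dof=2 J2 → L=2 J1=0 J2=1
add link → L=3 J1=0 J2=1
add link → L=4 J1=0 J2=1
C@2,0 dof=2 J2 → L=4 J1=0 J2=2
add link → L=5 J1=0 J2=2
add link → L=6 J1=0 J2=2
C@5,3 dof=2 J2 → L=6 J1=0 J2=3
R@3,1 dof=1 J1 → L=6 J1=1 J2=3
add link → L=7 J1=1 J2=3
PS@0,6 dof=2 J2 → L=7 J1=1 J2=4
add link → L=8 J1=1 J2=4
C@7,3 dof=2 J2 → L=8 J1=1 J2=5
C@1,7 dof=2 J2 → L=8 J1=1 J2=6
add link → L=9 J1=1 J2=6
R@8,3 dof=1 J1 → L=9 J1=2 J2=6
R@4,3 dof=1 J1 → L=9 J1=3 J2=6
M=3(L−1)−2J1−J2=3·8−2·3−6=12

M = 12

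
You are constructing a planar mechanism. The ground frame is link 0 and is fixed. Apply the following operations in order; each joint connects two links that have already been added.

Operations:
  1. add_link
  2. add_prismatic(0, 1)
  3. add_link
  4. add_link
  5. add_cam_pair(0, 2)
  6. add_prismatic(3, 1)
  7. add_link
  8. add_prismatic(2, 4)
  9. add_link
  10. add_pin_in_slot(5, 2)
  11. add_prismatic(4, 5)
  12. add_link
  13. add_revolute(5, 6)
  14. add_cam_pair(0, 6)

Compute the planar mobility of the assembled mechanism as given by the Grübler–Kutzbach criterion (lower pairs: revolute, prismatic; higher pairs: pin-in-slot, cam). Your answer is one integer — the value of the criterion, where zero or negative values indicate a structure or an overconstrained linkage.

M = 5

L=1 J1=0 J2=0
add link → L=2 J1=0 J2=0
P@0,1 dof=1 J1 → L=2 J1=1 J2=0
add link → L=3 J1=1 J2=0
add link → L=4 J1=1 J2=0
C@0,2 dof=2 J2 → L=4 J1=1 J2=1
P@3,1 dof=1 J1 → L=4 J1=2 J2=1
add link → L=5 J1=2 J2=1
P@2,4 dof=1 J1 → L=5 J1=3 J2=1
add link → L=6 J1=3 J2=1
PS@5,2 dof=2 J2 → L=6 J1=3 J2=2
P@4,5 dof=1 J1 → L=6 J1=4 J2=2
add link → L=7 J1=4 J2=2
R@5,6 dof=1 J1 → L=7 J1=5 J2=2
C@0,6 dof=2 J2 → L=7 J1=5 J2=3
M=3(L−1)−2J1−J2=3·6−2·5−3=5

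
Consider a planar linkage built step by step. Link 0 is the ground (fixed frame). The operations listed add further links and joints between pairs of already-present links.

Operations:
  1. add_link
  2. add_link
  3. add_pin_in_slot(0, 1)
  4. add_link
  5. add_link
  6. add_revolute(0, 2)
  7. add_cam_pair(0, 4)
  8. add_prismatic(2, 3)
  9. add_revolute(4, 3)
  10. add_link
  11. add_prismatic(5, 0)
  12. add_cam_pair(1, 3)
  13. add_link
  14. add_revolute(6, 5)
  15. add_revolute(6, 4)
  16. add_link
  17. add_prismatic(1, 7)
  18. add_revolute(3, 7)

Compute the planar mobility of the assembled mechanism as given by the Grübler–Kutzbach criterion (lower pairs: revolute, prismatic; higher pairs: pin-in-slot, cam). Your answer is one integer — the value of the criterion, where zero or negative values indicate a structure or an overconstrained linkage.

L=1 J1=0 J2=0
add link → L=2 J1=0 J2=0
add link → L=3 J1=0 J2=0
PS@0,1 dof=2 J2 → L=3 J1=0 J2=1
add link → L=4 J1=0 J2=1
add link → L=5 J1=0 J2=1
R@0,2 dof=1 J1 → L=5 J1=1 J2=1
C@0,4 dof=2 J2 → L=5 J1=1 J2=2
P@2,3 dof=1 J1 → L=5 J1=2 J2=2
R@4,3 dof=1 J1 → L=5 J1=3 J2=2
add link → L=6 J1=3 J2=2
P@5,0 dof=1 J1 → L=6 J1=4 J2=2
C@1,3 dof=2 J2 → L=6 J1=4 J2=3
add link → L=7 J1=4 J2=3
R@6,5 dof=1 J1 → L=7 J1=5 J2=3
R@6,4 dof=1 J1 → L=7 J1=6 J2=3
add link → L=8 J1=6 J2=3
P@1,7 dof=1 J1 → L=8 J1=7 J2=3
R@3,7 dof=1 J1 → L=8 J1=8 J2=3
M=3(L−1)−2J1−J2=3·7−2·8−3=2

M = 2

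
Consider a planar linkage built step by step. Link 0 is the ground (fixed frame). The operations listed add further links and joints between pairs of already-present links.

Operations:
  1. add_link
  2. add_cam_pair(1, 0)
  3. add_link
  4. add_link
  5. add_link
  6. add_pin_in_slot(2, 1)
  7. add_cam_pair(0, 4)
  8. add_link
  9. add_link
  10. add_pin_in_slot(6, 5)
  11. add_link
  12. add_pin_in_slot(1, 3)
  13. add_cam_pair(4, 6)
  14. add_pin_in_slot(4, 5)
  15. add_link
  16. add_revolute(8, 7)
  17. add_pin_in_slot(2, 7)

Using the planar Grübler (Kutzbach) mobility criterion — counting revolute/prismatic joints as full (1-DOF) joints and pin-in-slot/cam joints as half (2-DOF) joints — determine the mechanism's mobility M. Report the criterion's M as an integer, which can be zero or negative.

M = 14

(L,J1,J2)=(1,0,0); link0 fixed
link1: (2,0,0)
C 1-0 [J2]: (2,0,1)
link2: (3,0,1)
link3: (4,0,1)
link4: (5,0,1)
PS 2-1 [J2]: (5,0,2)
C 0-4 [J2]: (5,0,3)
link5: (6,0,3)
link6: (7,0,3)
PS 6-5 [J2]: (7,0,4)
link7: (8,0,4)
PS 1-3 [J2]: (8,0,5)
C 4-6 [J2]: (8,0,6)
PS 4-5 [J2]: (8,0,7)
link8: (9,0,7)
R 8-7 [J1]: (9,1,7)
PS 2-7 [J2]: (9,1,8)
Grübler: 3·8 − 2·1 − 8 = 14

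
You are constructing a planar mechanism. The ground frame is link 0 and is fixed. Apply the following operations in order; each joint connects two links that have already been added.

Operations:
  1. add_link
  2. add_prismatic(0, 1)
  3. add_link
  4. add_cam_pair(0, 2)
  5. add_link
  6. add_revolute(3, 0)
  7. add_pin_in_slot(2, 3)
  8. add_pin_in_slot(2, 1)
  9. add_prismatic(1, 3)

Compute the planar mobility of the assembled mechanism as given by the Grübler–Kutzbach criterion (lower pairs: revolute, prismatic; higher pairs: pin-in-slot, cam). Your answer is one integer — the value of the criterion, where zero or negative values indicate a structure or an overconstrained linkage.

M = 0

[1;0;0] (link 0 is ground)
L+ [2;0;0]
P(0,1)∈J1 [2;1;0]
L+ [3;1;0]
C(0,2)∈J2 [3;1;1]
L+ [4;1;1]
R(3,0)∈J1 [4;2;1]
PS(2,3)∈J2 [4;2;2]
PS(2,1)∈J2 [4;2;3]
P(1,3)∈J1 [4;3;3]
mobility = 9 − 6 − 3 = 0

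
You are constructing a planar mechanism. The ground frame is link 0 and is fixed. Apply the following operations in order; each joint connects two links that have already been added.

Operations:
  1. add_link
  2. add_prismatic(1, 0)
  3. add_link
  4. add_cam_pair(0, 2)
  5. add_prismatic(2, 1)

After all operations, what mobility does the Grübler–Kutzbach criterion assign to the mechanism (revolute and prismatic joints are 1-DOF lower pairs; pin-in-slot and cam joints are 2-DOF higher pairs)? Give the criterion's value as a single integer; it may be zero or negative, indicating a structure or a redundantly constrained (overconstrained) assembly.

L=1 J1=0 J2=0
add link → L=2 J1=0 J2=0
P@1,0 dof=1 J1 → L=2 J1=1 J2=0
add link → L=3 J1=1 J2=0
C@0,2 dof=2 J2 → L=3 J1=1 J2=1
P@2,1 dof=1 J1 → L=3 J1=2 J2=1
M=3(L−1)−2J1−J2=3·2−2·2−1=1

M = 1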